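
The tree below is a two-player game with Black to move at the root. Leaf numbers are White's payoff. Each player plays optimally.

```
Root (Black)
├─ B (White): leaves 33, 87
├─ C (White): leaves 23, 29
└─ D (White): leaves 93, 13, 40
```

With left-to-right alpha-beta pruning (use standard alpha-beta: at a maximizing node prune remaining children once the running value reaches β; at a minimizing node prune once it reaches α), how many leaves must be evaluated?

5

B [α=-∞,β=+∞]: v=87
C [α=-∞,β=87]: v=29
D [α=-∞,β=29]: v=93 after child 1 ≥ β → β-cutoff, skip 2
Root [α=-∞,β=+∞]: v=29
Leaves evaluated: 5 of 7.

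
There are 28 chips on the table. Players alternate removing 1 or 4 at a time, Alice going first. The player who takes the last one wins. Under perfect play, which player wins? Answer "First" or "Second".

First

W/L table (W = player to move can force a win):
i:   0  1  2  3  4  5  6  7  8  9 10 11 12 13 14 15 16 17 18 19 20 21 22 23 24 25 26 27 28
     L  W  L  W  W  L  W  L  W  W  L  W  L  W  W  L  W  L  W  W  L  W  L  W  W  L  W  L  W
Position 28 is W, so the first player wins.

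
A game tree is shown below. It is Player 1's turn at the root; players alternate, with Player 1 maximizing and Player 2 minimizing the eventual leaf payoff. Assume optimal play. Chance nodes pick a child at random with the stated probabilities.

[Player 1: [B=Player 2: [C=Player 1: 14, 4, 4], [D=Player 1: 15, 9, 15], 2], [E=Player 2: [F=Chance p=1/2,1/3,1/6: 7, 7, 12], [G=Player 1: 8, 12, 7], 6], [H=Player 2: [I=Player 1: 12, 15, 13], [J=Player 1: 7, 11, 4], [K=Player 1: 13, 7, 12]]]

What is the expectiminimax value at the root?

C (Player 1): max(14, 4, 4) = 14
D (Player 1): max(15, 9, 15) = 15
B (Player 2): min(14, 15, 2) = 2
F (Chance): 1/2·7 + 1/3·7 + 1/6·12 = 7.83
G (Player 1): max(8, 12, 7) = 12
E (Player 2): min(7.83, 12, 6) = 6
I (Player 1): max(12, 15, 13) = 15
J (Player 1): max(7, 11, 4) = 11
K (Player 1): max(13, 7, 12) = 13
H (Player 2): min(15, 11, 13) = 11
Root (Player 1): max(2, 6, 11) = 11

11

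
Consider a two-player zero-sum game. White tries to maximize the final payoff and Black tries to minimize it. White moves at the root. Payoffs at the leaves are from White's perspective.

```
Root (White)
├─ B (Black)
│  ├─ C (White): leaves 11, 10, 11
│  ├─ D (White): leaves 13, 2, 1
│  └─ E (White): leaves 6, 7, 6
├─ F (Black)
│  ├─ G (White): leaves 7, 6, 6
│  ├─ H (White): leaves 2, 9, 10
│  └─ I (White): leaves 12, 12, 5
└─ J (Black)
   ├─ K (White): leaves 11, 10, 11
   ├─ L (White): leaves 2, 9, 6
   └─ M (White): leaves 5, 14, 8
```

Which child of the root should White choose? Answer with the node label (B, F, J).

C (White): max(11, 10, 11) = 11
D (White): max(13, 2, 1) = 13
E (White): max(6, 7, 6) = 7
B (Black): min(11, 13, 7) = 7
G (White): max(7, 6, 6) = 7
H (White): max(2, 9, 10) = 10
I (White): max(12, 12, 5) = 12
F (Black): min(7, 10, 12) = 7
K (White): max(11, 10, 11) = 11
L (White): max(2, 9, 6) = 9
M (White): max(5, 14, 8) = 14
J (Black): min(11, 9, 14) = 9
Root (White): max(7, 7, 9) = 9
White picks the child with the highest value: J (value 9).

J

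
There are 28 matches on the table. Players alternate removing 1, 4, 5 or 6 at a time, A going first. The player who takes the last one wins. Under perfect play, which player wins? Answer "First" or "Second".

First

Compute winning (W) and losing (L) positions by backward induction:
i:   0  1  2  3  4  5  6  7  8  9 10 11 12 13 14 15 16 17 18 19 20 21 22 23 24 25 26 27 28
     L  W  L  W  W  W  W  W  W  L  W  L  W  W  W  W  W  W  L  W  L  W  W  W  W  W  W  L  W
Position 28 is W, so the first player wins.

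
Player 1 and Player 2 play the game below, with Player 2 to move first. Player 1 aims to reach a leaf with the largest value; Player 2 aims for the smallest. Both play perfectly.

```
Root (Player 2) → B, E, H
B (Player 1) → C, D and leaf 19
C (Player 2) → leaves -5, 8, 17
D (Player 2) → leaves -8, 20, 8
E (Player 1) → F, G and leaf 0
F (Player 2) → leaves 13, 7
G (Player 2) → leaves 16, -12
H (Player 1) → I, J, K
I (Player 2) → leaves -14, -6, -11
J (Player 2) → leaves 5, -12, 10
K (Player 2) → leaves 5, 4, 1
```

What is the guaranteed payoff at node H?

I: min(-14, -6, -11) = -14
J: min(5, -12, 10) = -12
K: min(5, 4, 1) = 1
H: max(-14, -12, 1) = 1

1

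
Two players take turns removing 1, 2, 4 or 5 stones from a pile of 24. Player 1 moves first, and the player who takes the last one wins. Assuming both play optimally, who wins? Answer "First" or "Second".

Second

Compute winning (W) and losing (L) positions by backward induction:
i:   0  1  2  3  4  5  6  7  8  9 10 11 12 13 14 15 16 17 18 19 20 21 22 23 24
     L  W  W  L  W  W  L  W  W  L  W  W  L  W  W  L  W  W  L  W  W  L  W  W  L
Position 24 is L, so the second player wins.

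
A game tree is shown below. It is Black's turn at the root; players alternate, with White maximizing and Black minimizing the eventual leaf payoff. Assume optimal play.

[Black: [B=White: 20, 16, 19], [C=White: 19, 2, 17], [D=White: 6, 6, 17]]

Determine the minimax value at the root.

B (White): max(20, 16, 19) = 20
C (White): max(19, 2, 17) = 19
D (White): max(6, 6, 17) = 17
Root (Black): min(20, 19, 17) = 17

17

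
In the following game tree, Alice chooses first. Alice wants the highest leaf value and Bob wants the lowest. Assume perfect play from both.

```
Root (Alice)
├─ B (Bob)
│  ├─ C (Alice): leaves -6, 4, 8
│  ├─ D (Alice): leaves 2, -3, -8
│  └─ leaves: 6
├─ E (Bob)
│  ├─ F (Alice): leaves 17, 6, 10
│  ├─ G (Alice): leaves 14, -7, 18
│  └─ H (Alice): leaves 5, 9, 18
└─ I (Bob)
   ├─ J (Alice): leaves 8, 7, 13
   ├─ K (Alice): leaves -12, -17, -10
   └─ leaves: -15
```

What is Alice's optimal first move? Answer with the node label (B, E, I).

E

C (Alice): max(-6, 4, 8) = 8
D (Alice): max(2, -3, -8) = 2
B (Bob): min(8, 2, 6) = 2
F (Alice): max(17, 6, 10) = 17
G (Alice): max(14, -7, 18) = 18
H (Alice): max(5, 9, 18) = 18
E (Bob): min(17, 18, 18) = 17
J (Alice): max(8, 7, 13) = 13
K (Alice): max(-12, -17, -10) = -10
I (Bob): min(13, -10, -15) = -15
Root (Alice): max(2, 17, -15) = 17
Alice picks the child with the highest value: E (value 17).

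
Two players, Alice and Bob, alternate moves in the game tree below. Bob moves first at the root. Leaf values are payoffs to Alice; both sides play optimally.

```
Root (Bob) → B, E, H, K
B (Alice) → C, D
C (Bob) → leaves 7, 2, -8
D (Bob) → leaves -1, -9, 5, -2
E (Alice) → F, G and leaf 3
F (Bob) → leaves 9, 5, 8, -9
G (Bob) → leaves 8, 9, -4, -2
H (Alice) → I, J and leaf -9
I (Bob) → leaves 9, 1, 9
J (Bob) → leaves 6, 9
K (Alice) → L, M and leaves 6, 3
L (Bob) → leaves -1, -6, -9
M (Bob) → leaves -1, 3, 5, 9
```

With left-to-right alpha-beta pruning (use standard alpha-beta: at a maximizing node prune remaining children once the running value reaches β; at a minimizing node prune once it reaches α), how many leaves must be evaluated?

23

C [α=-∞,β=+∞]: v=-8
D [α=-8,β=+∞]: v=-9 after child 2 ≤ α → α-cutoff, skip 2
B [α=-∞,β=+∞]: v=-8
F [α=-∞,β=-8]: v=-9
G [α=-9,β=-8]: v=-4
E [α=-∞,β=-8]: v=-4 after child 2 ≥ β → β-cutoff, skip 1
I [α=-∞,β=-8]: v=1
H [α=-∞,β=-8]: v=1 after child 1 ≥ β → β-cutoff, skip 2
L [α=-∞,β=-8]: v=-9
M [α=-9,β=-8]: v=-1
K [α=-∞,β=-8]: v=-1 after child 2 ≥ β → β-cutoff, skip 2
Root [α=-∞,β=+∞]: v=-8
Leaves evaluated: 23 of 31.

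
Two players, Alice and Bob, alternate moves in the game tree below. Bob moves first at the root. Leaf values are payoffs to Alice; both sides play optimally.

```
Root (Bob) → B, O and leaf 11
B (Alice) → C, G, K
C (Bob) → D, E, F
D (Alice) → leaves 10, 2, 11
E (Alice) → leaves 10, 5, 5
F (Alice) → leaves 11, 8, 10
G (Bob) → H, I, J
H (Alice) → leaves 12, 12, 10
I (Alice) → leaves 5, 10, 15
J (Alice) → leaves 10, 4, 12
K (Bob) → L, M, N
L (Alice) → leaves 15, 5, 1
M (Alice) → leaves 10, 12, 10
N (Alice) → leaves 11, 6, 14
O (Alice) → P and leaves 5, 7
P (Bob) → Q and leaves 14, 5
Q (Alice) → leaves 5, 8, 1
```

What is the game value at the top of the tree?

D (Alice): max(10, 2, 11) = 11
E (Alice): max(10, 5, 5) = 10
F (Alice): max(11, 8, 10) = 11
C (Bob): min(11, 10, 11) = 10
H (Alice): max(12, 12, 10) = 12
I (Alice): max(5, 10, 15) = 15
J (Alice): max(10, 4, 12) = 12
G (Bob): min(12, 15, 12) = 12
L (Alice): max(15, 5, 1) = 15
M (Alice): max(10, 12, 10) = 12
N (Alice): max(11, 6, 14) = 14
K (Bob): min(15, 12, 14) = 12
B (Alice): max(10, 12, 12) = 12
Q (Alice): max(5, 8, 1) = 8
P (Bob): min(8, 14, 5) = 5
O (Alice): max(5, 5, 7) = 7
Root (Bob): min(12, 7, 11) = 7

7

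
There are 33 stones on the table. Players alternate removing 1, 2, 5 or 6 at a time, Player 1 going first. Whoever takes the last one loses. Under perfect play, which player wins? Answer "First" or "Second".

First

W/L table (W = player to move can force a win):
i:   0  1  2  3  4  5  6  7  8  9 10 11 12 13 14 15 16 17 18 19 20 21 22 23 24 25 26 27 28 29 30 31 32 33
     W  L  W  W  L  W  W  W  L  W  W  L  W  W  W  L  W  W  L  W  W  W  L  W  W  L  W  W  W  L  W  W  L  W
Position 33 is W, so the first player wins.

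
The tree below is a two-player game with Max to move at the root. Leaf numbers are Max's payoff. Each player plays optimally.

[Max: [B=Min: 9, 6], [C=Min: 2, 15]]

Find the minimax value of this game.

B (Min): min(9, 6) = 6
C (Min): min(2, 15) = 2
Root (Max): max(6, 2) = 6

6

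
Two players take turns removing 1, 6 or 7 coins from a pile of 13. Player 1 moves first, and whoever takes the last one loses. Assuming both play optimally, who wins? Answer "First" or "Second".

Second

Mark each pile size as W (mover wins) or L (mover loses):
i:   0  1  2  3  4  5  6  7  8  9 10 11 12 13
     W  L  W  L  W  L  W  W  W  W  W  W  W  L
Position 13 is L, so the second player wins.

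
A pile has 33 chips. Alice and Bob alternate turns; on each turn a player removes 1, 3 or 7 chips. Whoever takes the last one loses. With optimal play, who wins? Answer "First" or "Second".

Positions where the player to move wins (W) vs loses (L):
i:   0  1  2  3  4  5  6  7  8  9 10 11 12 13 14 15 16 17 18 19 20 21 22 23 24 25 26 27 28 29 30 31 32 33
     W  L  W  L  W  L  W  L  W  L  W  L  W  L  W  L  W  L  W  L  W  L  W  L  W  L  W  L  W  L  W  L  W  L
Position 33 is L, so the second player wins.

Second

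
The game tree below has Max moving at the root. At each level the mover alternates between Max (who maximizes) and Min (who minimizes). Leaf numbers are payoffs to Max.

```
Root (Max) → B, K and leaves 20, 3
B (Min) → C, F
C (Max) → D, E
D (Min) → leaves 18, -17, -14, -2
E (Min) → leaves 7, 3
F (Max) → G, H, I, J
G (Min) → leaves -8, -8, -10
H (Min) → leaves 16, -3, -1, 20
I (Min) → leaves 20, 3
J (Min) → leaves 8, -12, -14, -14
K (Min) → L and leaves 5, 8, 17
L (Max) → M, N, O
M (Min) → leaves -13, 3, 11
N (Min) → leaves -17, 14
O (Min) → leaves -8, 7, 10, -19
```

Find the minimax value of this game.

20

D (Min): min(18, -17, -14, -2) = -17
E (Min): min(7, 3) = 3
C (Max): max(-17, 3) = 3
G (Min): min(-8, -8, -10) = -10
H (Min): min(16, -3, -1, 20) = -3
I (Min): min(20, 3) = 3
J (Min): min(8, -12, -14, -14) = -14
F (Max): max(-10, -3, 3, -14) = 3
B (Min): min(3, 3) = 3
M (Min): min(-13, 3, 11) = -13
N (Min): min(-17, 14) = -17
O (Min): min(-8, 7, 10, -19) = -19
L (Max): max(-13, -17, -19) = -13
K (Min): min(-13, 5, 8, 17) = -13
Root (Max): max(3, -13, 20, 3) = 20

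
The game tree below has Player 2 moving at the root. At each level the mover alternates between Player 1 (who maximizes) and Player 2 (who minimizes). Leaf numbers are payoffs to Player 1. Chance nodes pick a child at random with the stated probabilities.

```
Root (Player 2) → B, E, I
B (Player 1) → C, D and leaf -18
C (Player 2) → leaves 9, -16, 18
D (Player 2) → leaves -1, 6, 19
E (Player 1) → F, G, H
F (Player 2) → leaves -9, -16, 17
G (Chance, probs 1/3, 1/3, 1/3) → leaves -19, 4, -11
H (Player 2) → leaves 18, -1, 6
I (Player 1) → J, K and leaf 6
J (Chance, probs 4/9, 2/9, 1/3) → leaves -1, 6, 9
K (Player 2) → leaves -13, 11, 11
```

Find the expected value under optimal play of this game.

C (Player 2): min(9, -16, 18) = -16
D (Player 2): min(-1, 6, 19) = -1
B (Player 1): max(-16, -1, -18) = -1
F (Player 2): min(-9, -16, 17) = -16
G (Chance): 1/3·-19 + 1/3·4 + 1/3·-11 = -8.67
H (Player 2): min(18, -1, 6) = -1
E (Player 1): max(-16, -8.67, -1) = -1
J (Chance): 4/9·-1 + 2/9·6 + 1/3·9 = 3.89
K (Player 2): min(-13, 11, 11) = -13
I (Player 1): max(3.89, -13, 6) = 6
Root (Player 2): min(-1, -1, 6) = -1

-1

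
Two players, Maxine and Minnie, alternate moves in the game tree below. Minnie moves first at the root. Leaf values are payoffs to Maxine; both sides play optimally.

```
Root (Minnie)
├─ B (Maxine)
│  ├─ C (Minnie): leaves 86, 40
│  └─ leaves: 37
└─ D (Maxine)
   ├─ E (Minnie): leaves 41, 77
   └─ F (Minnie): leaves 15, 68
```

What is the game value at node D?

E: min(41, 77) = 41
F: min(15, 68) = 15
D: max(41, 15) = 41

41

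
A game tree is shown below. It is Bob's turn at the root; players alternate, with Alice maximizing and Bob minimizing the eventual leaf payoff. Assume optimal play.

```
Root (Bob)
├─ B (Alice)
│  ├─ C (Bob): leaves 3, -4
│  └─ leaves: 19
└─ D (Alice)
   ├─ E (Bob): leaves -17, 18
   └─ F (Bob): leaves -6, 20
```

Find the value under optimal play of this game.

C (Bob): min(3, -4) = -4
B (Alice): max(-4, 19) = 19
E (Bob): min(-17, 18) = -17
F (Bob): min(-6, 20) = -6
D (Alice): max(-17, -6) = -6
Root (Bob): min(19, -6) = -6

-6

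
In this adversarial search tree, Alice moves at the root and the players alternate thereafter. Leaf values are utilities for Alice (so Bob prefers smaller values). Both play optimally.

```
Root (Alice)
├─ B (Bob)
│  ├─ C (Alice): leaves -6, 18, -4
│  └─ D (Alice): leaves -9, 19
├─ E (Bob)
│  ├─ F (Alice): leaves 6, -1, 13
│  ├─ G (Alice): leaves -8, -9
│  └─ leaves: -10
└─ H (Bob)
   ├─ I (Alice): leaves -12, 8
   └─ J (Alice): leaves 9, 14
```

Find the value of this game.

C (Alice): max(-6, 18, -4) = 18
D (Alice): max(-9, 19) = 19
B (Bob): min(18, 19) = 18
F (Alice): max(6, -1, 13) = 13
G (Alice): max(-8, -9) = -8
E (Bob): min(13, -8, -10) = -10
I (Alice): max(-12, 8) = 8
J (Alice): max(9, 14) = 14
H (Bob): min(8, 14) = 8
Root (Alice): max(18, -10, 8) = 18

18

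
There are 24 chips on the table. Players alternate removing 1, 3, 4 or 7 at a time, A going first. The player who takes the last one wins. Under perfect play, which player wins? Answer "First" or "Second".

Second

Positions where the player to move wins (W) vs loses (L):
i:   0  1  2  3  4  5  6  7  8  9 10 11 12 13 14 15 16 17 18 19 20 21 22 23 24
     L  W  L  W  W  W  W  W  L  W  L  W  W  W  W  W  L  W  L  W  W  W  W  W  L
Position 24 is L, so the second player wins.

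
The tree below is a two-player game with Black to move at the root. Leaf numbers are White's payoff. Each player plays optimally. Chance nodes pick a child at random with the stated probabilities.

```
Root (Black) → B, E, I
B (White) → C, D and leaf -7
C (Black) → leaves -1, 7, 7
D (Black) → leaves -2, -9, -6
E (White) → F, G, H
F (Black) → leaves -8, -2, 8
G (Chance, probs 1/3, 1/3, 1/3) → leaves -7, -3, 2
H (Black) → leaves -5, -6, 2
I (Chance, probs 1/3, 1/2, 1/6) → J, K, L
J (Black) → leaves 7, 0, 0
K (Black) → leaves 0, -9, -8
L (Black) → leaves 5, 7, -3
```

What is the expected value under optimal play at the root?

C (Black): min(-1, 7, 7) = -1
D (Black): min(-2, -9, -6) = -9
B (White): max(-1, -9, -7) = -1
F (Black): min(-8, -2, 8) = -8
G (Chance): 1/3·-7 + 1/3·-3 + 1/3·2 = -2.67
H (Black): min(-5, -6, 2) = -6
E (White): max(-8, -2.67, -6) = -2.67
J (Black): min(7, 0, 0) = 0
K (Black): min(0, -9, -8) = -9
L (Black): min(5, 7, -3) = -3
I (Chance): 1/3·0 + 1/2·-9 + 1/6·-3 = -5
Root (Black): min(-1, -2.67, -5) = -5

-5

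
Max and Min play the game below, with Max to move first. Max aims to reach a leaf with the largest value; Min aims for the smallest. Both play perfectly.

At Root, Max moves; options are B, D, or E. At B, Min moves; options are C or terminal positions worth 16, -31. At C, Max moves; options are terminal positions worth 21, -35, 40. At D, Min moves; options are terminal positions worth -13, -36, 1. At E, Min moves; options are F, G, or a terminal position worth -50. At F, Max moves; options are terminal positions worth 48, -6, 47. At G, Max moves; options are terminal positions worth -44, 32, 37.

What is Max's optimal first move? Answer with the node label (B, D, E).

B

C (Max): max(21, -35, 40) = 40
B (Min): min(40, 16, -31) = -31
D (Min): min(-13, -36, 1) = -36
F (Max): max(48, -6, 47) = 48
G (Max): max(-44, 32, 37) = 37
E (Min): min(48, 37, -50) = -50
Root (Max): max(-31, -36, -50) = -31
Max picks the child with the highest value: B (value -31).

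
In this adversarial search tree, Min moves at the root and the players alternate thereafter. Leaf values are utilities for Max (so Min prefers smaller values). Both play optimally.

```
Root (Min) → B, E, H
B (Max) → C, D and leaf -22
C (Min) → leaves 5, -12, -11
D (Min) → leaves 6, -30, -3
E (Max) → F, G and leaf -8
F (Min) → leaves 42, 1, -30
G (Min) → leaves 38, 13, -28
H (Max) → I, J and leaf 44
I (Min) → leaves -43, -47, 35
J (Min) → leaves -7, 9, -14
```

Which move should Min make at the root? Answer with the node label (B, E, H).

C (Min): min(5, -12, -11) = -12
D (Min): min(6, -30, -3) = -30
B (Max): max(-12, -30, -22) = -12
F (Min): min(42, 1, -30) = -30
G (Min): min(38, 13, -28) = -28
E (Max): max(-30, -28, -8) = -8
I (Min): min(-43, -47, 35) = -47
J (Min): min(-7, 9, -14) = -14
H (Max): max(-47, -14, 44) = 44
Root (Min): min(-12, -8, 44) = -12
Min picks the child with the lowest value: B (value -12).

B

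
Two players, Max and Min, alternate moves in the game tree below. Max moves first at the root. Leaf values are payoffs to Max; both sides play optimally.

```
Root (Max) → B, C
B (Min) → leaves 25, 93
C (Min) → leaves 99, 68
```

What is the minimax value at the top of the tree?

68

B (Min): min(25, 93) = 25
C (Min): min(99, 68) = 68
Root (Max): max(25, 68) = 68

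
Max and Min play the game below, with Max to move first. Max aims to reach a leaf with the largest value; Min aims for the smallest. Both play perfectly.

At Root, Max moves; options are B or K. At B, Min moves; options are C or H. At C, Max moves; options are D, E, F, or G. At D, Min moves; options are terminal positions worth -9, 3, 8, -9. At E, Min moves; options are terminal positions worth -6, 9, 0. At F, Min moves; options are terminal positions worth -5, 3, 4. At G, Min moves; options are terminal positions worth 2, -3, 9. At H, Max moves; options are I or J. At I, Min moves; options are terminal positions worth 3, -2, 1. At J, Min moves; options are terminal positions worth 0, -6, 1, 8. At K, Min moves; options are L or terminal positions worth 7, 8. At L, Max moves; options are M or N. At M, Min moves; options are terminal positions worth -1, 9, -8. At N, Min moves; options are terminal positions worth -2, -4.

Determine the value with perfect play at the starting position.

-3

D (Min): min(-9, 3, 8, -9) = -9
E (Min): min(-6, 9, 0) = -6
F (Min): min(-5, 3, 4) = -5
G (Min): min(2, -3, 9) = -3
C (Max): max(-9, -6, -5, -3) = -3
I (Min): min(3, -2, 1) = -2
J (Min): min(0, -6, 1, 8) = -6
H (Max): max(-2, -6) = -2
B (Min): min(-3, -2) = -3
M (Min): min(-1, 9, -8) = -8
N (Min): min(-2, -4) = -4
L (Max): max(-8, -4) = -4
K (Min): min(-4, 7, 8) = -4
Root (Max): max(-3, -4) = -3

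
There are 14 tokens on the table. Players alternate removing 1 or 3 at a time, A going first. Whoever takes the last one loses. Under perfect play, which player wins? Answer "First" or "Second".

Mark each pile size as W (mover wins) or L (mover loses):
i:   0  1  2  3  4  5  6  7  8  9 10 11 12 13 14
     W  L  W  L  W  L  W  L  W  L  W  L  W  L  W
Position 14 is W, so the first player wins.

First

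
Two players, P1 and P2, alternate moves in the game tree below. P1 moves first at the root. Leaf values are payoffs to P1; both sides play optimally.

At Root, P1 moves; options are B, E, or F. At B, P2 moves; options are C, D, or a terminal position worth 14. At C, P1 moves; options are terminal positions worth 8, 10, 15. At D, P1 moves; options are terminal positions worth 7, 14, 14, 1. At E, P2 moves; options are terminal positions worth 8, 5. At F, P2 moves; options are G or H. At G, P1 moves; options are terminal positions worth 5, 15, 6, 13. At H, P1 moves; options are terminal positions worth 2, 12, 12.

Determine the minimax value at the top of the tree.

C (P1): max(8, 10, 15) = 15
D (P1): max(7, 14, 14, 1) = 14
B (P2): min(15, 14, 14) = 14
E (P2): min(8, 5) = 5
G (P1): max(5, 15, 6, 13) = 15
H (P1): max(2, 12, 12) = 12
F (P2): min(15, 12) = 12
Root (P1): max(14, 5, 12) = 14

14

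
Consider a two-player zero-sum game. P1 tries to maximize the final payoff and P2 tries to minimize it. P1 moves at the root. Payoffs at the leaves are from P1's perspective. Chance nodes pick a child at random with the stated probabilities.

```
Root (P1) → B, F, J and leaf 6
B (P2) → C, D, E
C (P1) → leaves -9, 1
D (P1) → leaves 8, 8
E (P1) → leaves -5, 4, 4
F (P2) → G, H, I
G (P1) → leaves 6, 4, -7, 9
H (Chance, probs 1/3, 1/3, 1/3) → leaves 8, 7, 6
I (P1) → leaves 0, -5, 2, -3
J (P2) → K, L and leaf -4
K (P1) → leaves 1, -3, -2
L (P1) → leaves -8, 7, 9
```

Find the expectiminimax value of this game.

6

C (P1): max(-9, 1) = 1
D (P1): max(8, 8) = 8
E (P1): max(-5, 4, 4) = 4
B (P2): min(1, 8, 4) = 1
G (P1): max(6, 4, -7, 9) = 9
H (Chance): 1/3·8 + 1/3·7 + 1/3·6 = 7
I (P1): max(0, -5, 2, -3) = 2
F (P2): min(9, 7, 2) = 2
K (P1): max(1, -3, -2) = 1
L (P1): max(-8, 7, 9) = 9
J (P2): min(1, 9, -4) = -4
Root (P1): max(1, 2, -4, 6) = 6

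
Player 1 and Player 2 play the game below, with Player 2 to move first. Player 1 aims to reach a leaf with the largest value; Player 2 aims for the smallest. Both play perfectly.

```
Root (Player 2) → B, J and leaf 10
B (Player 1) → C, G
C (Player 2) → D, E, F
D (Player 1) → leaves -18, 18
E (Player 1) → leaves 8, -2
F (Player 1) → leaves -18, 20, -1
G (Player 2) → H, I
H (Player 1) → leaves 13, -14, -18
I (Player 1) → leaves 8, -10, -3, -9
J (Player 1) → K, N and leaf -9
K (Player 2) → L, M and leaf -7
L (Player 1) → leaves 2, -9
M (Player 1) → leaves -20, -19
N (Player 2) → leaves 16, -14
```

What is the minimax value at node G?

8

H: max(13, -14, -18) = 13
I: max(8, -10, -3, -9) = 8
G: min(13, 8) = 8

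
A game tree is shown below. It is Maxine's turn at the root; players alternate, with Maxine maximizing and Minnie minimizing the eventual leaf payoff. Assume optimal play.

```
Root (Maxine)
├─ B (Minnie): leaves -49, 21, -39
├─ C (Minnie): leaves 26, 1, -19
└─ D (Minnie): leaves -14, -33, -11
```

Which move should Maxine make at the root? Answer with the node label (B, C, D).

B (Minnie): min(-49, 21, -39) = -49
C (Minnie): min(26, 1, -19) = -19
D (Minnie): min(-14, -33, -11) = -33
Root (Maxine): max(-49, -19, -33) = -19
Maxine picks the child with the highest value: C (value -19).

C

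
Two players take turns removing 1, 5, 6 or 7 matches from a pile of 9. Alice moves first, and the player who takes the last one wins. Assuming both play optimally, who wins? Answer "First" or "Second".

W/L table (W = player to move can force a win):
i:   0  1  2  3  4  5  6  7  8  9
     L  W  L  W  L  W  W  W  W  W
Position 9 is W, so the first player wins.

First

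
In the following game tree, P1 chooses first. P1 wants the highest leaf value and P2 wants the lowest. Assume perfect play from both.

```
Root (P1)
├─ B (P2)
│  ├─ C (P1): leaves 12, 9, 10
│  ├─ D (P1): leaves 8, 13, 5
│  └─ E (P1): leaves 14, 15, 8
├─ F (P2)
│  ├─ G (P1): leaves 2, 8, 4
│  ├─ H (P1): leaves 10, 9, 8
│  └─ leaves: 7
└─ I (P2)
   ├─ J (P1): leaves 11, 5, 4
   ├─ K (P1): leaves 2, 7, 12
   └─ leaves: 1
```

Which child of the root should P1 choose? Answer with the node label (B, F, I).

B

C (P1): max(12, 9, 10) = 12
D (P1): max(8, 13, 5) = 13
E (P1): max(14, 15, 8) = 15
B (P2): min(12, 13, 15) = 12
G (P1): max(2, 8, 4) = 8
H (P1): max(10, 9, 8) = 10
F (P2): min(8, 10, 7) = 7
J (P1): max(11, 5, 4) = 11
K (P1): max(2, 7, 12) = 12
I (P2): min(11, 12, 1) = 1
Root (P1): max(12, 7, 1) = 12
P1 picks the child with the highest value: B (value 12).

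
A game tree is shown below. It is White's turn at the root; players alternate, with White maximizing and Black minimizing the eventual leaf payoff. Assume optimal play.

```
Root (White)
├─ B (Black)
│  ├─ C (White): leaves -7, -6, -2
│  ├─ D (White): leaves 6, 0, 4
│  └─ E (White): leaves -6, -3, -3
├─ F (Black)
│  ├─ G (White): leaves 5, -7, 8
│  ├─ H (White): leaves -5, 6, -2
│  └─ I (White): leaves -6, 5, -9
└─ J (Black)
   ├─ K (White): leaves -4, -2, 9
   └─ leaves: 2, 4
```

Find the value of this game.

5

C (White): max(-7, -6, -2) = -2
D (White): max(6, 0, 4) = 6
E (White): max(-6, -3, -3) = -3
B (Black): min(-2, 6, -3) = -3
G (White): max(5, -7, 8) = 8
H (White): max(-5, 6, -2) = 6
I (White): max(-6, 5, -9) = 5
F (Black): min(8, 6, 5) = 5
K (White): max(-4, -2, 9) = 9
J (Black): min(9, 2, 4) = 2
Root (White): max(-3, 5, 2) = 5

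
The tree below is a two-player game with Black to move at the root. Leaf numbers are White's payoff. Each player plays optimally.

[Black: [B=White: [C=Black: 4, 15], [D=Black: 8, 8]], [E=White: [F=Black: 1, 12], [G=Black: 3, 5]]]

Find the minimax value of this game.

3

C (Black): min(4, 15) = 4
D (Black): min(8, 8) = 8
B (White): max(4, 8) = 8
F (Black): min(1, 12) = 1
G (Black): min(3, 5) = 3
E (White): max(1, 3) = 3
Root (Black): min(8, 3) = 3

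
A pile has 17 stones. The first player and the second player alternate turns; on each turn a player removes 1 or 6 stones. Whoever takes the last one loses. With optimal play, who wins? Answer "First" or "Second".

Mark each pile size as W (mover wins) or L (mover loses):
i:   0  1  2  3  4  5  6  7  8  9 10 11 12 13 14 15 16 17
     W  L  W  L  W  L  W  W  L  W  L  W  L  W  W  L  W  L
Position 17 is L, so the second player wins.

Second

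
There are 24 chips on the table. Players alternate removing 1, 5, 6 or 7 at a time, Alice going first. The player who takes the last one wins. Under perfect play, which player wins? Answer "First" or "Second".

Compute winning (W) and losing (L) positions by backward induction:
i:   0  1  2  3  4  5  6  7  8  9 10 11 12 13 14 15 16 17 18 19 20 21 22 23 24
     L  W  L  W  L  W  W  W  W  W  W  W  L  W  L  W  L  W  W  W  W  W  W  W  L
Position 24 is L, so the second player wins.

Second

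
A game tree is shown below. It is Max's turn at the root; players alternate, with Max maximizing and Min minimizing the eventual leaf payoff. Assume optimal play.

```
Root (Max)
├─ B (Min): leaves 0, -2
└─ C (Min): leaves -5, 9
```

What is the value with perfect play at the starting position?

B (Min): min(0, -2) = -2
C (Min): min(-5, 9) = -5
Root (Max): max(-2, -5) = -2

-2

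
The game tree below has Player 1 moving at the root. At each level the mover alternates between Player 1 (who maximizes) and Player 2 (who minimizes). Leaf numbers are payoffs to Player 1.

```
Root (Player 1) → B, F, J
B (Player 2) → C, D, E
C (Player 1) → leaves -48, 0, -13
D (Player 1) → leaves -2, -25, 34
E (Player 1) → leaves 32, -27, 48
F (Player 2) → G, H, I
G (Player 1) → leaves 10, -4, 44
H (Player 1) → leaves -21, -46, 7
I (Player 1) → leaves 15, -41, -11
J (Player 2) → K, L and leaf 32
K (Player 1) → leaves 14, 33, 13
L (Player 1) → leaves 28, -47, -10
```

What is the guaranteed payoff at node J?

K: max(14, 33, 13) = 33
L: max(28, -47, -10) = 28
J: min(33, 28, 32) = 28

28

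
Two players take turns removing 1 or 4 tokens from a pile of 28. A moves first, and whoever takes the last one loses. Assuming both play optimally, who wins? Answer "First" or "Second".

Compute winning (W) and losing (L) positions by backward induction:
i:   0  1  2  3  4  5  6  7  8  9 10 11 12 13 14 15 16 17 18 19 20 21 22 23 24 25 26 27 28
     W  L  W  L  W  W  L  W  L  W  W  L  W  L  W  W  L  W  L  W  W  L  W  L  W  W  L  W  L
Position 28 is L, so the second player wins.

Second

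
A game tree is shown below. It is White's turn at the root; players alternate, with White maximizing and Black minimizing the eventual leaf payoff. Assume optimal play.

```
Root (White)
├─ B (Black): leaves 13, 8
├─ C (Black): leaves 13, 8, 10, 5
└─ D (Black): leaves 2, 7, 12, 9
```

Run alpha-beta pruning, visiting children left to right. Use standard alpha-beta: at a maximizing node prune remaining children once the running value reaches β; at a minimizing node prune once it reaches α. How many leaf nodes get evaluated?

5

B [α=-∞,β=+∞]: v=8
C [α=8,β=+∞]: v=8 after child 2 ≤ α → α-cutoff, skip 2
D [α=8,β=+∞]: v=2 after child 1 ≤ α → α-cutoff, skip 3
Root [α=-∞,β=+∞]: v=8
Leaves evaluated: 5 of 10.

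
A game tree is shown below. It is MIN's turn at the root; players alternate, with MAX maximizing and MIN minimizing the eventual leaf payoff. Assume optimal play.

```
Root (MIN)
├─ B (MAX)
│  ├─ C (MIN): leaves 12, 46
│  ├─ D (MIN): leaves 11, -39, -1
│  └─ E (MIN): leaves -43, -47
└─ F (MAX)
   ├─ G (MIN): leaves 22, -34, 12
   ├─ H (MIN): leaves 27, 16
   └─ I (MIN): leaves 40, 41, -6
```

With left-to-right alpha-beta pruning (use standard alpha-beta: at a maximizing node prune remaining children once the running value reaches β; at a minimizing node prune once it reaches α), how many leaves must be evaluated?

C [α=-∞,β=+∞]: v=12
D [α=12,β=+∞]: v=11 after child 1 ≤ α → α-cutoff, skip 2
E [α=12,β=+∞]: v=-43 after child 1 ≤ α → α-cutoff, skip 1
B [α=-∞,β=+∞]: v=12
G [α=-∞,β=12]: v=-34
H [α=-34,β=12]: v=16
F [α=-∞,β=12]: v=16 after child 2 ≥ β → β-cutoff, skip 1
Root [α=-∞,β=+∞]: v=12
Leaves evaluated: 9 of 15.

9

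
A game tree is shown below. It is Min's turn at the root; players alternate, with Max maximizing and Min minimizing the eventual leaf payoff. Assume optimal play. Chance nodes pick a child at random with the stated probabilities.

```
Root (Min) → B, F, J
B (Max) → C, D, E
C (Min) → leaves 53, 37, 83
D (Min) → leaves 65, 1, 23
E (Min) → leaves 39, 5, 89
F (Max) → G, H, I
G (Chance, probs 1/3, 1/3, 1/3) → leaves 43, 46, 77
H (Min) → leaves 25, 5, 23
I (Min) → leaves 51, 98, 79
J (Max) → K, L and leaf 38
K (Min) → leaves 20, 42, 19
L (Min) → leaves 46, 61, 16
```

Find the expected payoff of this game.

C (Min): min(53, 37, 83) = 37
D (Min): min(65, 1, 23) = 1
E (Min): min(39, 5, 89) = 5
B (Max): max(37, 1, 5) = 37
G (Chance): 1/3·43 + 1/3·46 + 1/3·77 = 55.33
H (Min): min(25, 5, 23) = 5
I (Min): min(51, 98, 79) = 51
F (Max): max(55.33, 5, 51) = 55.33
K (Min): min(20, 42, 19) = 19
L (Min): min(46, 61, 16) = 16
J (Max): max(19, 16, 38) = 38
Root (Min): min(37, 55.33, 38) = 37

37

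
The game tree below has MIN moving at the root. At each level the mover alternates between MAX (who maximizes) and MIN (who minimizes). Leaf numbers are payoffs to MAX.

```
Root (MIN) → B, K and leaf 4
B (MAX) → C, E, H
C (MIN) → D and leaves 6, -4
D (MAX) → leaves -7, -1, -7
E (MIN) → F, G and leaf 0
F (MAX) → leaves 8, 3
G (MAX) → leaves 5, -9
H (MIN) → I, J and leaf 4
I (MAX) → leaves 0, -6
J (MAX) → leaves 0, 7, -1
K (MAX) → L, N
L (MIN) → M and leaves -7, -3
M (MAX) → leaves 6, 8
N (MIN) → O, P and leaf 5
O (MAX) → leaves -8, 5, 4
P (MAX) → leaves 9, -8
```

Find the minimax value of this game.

0

D (MAX): max(-7, -1, -7) = -1
C (MIN): min(-1, 6, -4) = -4
F (MAX): max(8, 3) = 8
G (MAX): max(5, -9) = 5
E (MIN): min(8, 5, 0) = 0
I (MAX): max(0, -6) = 0
J (MAX): max(0, 7, -1) = 7
H (MIN): min(0, 7, 4) = 0
B (MAX): max(-4, 0, 0) = 0
M (MAX): max(6, 8) = 8
L (MIN): min(8, -7, -3) = -7
O (MAX): max(-8, 5, 4) = 5
P (MAX): max(9, -8) = 9
N (MIN): min(5, 9, 5) = 5
K (MAX): max(-7, 5) = 5
Root (MIN): min(0, 5, 4) = 0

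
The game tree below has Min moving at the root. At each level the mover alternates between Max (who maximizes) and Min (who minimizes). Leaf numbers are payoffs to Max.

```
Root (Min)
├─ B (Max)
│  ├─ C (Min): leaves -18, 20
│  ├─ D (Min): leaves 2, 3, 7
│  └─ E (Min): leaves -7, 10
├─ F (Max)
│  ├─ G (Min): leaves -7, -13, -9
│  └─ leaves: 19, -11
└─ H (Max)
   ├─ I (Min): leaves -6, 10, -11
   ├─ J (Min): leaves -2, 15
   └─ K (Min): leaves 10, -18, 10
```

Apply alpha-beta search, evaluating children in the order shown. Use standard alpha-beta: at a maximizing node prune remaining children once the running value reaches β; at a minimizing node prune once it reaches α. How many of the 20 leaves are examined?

C [α=-∞,β=+∞]: v=-18
D [α=-18,β=+∞]: v=2
E [α=2,β=+∞]: v=-7 after child 1 ≤ α → α-cutoff, skip 1
B [α=-∞,β=+∞]: v=2
G [α=-∞,β=2]: v=-13
F [α=-∞,β=2]: v=19 after child 2 ≥ β → β-cutoff, skip 1
I [α=-∞,β=2]: v=-11
J [α=-11,β=2]: v=-2
K [α=-2,β=2]: v=-18 after child 2 ≤ α → α-cutoff, skip 1
H [α=-∞,β=2]: v=-2
Root [α=-∞,β=+∞]: v=-2
Leaves evaluated: 17 of 20.

17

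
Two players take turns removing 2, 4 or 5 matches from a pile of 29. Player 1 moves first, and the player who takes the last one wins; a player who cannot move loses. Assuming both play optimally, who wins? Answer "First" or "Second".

Second

Compute winning (W) and losing (L) positions by backward induction:
i:   0  1  2  3  4  5  6  7  8  9 10 11 12 13 14 15 16 17 18 19 20 21 22 23 24 25 26 27 28 29
     L  L  W  W  W  W  W  L  L  W  W  W  W  W  L  L  W  W  W  W  W  L  L  W  W  W  W  W  L  L
Position 29 is L, so the second player wins.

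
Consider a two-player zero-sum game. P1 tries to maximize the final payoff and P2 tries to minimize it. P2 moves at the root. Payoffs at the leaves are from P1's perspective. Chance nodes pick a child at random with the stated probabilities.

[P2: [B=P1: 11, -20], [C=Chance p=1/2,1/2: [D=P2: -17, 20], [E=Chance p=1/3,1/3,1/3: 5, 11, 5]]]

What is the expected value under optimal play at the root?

-5

B (P1): max(11, -20) = 11
D (P2): min(-17, 20) = -17
E (Chance): 1/3·5 + 1/3·11 + 1/3·5 = 7
C (Chance): 1/2·-17 + 1/2·7 = -5
Root (P2): min(11, -5) = -5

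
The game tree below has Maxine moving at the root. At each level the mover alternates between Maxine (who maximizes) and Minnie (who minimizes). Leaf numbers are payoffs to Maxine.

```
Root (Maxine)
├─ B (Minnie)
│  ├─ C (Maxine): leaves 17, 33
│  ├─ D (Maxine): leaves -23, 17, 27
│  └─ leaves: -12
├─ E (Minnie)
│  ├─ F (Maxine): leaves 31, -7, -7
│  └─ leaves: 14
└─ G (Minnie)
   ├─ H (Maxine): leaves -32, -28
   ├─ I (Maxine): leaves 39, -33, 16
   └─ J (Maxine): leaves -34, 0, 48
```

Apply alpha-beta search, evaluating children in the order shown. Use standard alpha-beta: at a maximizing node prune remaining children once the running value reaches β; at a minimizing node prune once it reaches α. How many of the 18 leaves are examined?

12

C [α=-∞,β=+∞]: v=33
D [α=-∞,β=33]: v=27
B [α=-∞,β=+∞]: v=-12
F [α=-12,β=+∞]: v=31
E [α=-12,β=+∞]: v=14
H [α=14,β=+∞]: v=-28
G [α=14,β=+∞]: v=-28 after child 1 ≤ α → α-cutoff, skip 2
Root [α=-∞,β=+∞]: v=14
Leaves evaluated: 12 of 18.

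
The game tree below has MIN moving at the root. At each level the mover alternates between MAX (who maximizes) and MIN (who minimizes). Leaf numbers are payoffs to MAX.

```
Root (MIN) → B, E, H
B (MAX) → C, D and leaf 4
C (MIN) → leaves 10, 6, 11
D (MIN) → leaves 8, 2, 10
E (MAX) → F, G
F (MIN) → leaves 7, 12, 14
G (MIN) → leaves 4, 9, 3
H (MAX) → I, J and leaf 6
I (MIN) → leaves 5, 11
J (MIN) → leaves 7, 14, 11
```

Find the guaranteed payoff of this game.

6

C (MIN): min(10, 6, 11) = 6
D (MIN): min(8, 2, 10) = 2
B (MAX): max(6, 2, 4) = 6
F (MIN): min(7, 12, 14) = 7
G (MIN): min(4, 9, 3) = 3
E (MAX): max(7, 3) = 7
I (MIN): min(5, 11) = 5
J (MIN): min(7, 14, 11) = 7
H (MAX): max(5, 7, 6) = 7
Root (MIN): min(6, 7, 7) = 6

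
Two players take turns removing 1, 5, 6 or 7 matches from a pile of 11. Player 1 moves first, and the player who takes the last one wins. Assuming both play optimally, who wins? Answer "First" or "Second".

i:   0  1  2  3  4  5  6  7  8  9 10 11
     L  W  L  W  L  W  W  W  W  W  W  W
Position 11 is W, so the first player wins.

First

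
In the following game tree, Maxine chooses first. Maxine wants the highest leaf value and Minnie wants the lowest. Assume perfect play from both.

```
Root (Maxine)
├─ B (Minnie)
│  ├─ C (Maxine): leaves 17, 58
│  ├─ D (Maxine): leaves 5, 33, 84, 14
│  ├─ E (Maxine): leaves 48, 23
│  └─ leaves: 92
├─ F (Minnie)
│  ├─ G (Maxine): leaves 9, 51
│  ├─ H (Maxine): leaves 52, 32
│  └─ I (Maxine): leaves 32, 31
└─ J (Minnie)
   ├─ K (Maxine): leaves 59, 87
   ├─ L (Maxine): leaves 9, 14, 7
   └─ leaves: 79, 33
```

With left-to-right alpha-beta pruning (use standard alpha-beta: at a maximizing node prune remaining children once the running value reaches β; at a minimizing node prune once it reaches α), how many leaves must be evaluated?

18

C [α=-∞,β=+∞]: v=58
D [α=-∞,β=58]: v=84 after child 3 ≥ β → β-cutoff, skip 1
E [α=-∞,β=58]: v=48
B [α=-∞,β=+∞]: v=48
G [α=48,β=+∞]: v=51
H [α=48,β=51]: v=52 after child 1 ≥ β → β-cutoff, skip 1
I [α=48,β=51]: v=32
F [α=48,β=+∞]: v=32
K [α=48,β=+∞]: v=87
L [α=48,β=87]: v=14
J [α=48,β=+∞]: v=14 after child 2 ≤ α → α-cutoff, skip 2
Root [α=-∞,β=+∞]: v=48
Leaves evaluated: 18 of 22.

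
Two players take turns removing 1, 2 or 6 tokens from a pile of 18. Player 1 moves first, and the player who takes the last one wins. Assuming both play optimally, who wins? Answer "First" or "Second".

Compute winning (W) and losing (L) positions by backward induction:
i:   0  1  2  3  4  5  6  7  8  9 10 11 12 13 14 15 16 17 18
     L  W  W  L  W  W  W  L  W  W  L  W  W  W  L  W  W  L  W
Position 18 is W, so the first player wins.

First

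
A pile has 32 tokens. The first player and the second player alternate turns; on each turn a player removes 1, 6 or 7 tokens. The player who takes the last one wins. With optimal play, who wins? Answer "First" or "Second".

First

Positions where the player to move wins (W) vs loses (L):
i:   0  1  2  3  4  5  6  7  8  9 10 11 12 13 14 15 16 17 18 19 20 21 22 23 24 25 26 27 28 29 30 31 32
     L  W  L  W  L  W  W  W  W  W  W  W  L  W  L  W  L  W  W  W  W  W  W  W  L  W  L  W  L  W  W  W  W
Position 32 is W, so the first player wins.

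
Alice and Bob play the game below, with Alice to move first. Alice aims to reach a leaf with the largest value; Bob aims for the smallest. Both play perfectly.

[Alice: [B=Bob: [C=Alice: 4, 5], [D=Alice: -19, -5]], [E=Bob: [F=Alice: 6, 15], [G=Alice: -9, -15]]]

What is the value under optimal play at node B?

-5

C: max(4, 5) = 5
D: max(-19, -5) = -5
B: min(5, -5) = -5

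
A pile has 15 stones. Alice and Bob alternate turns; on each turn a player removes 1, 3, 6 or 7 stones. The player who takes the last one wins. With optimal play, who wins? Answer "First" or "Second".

Mark each pile size as W (mover wins) or L (mover loses):
i:   0  1  2  3  4  5  6  7  8  9 10 11 12 13 14 15
     L  W  L  W  L  W  W  W  W  W  W  W  L  W  L  W
Position 15 is W, so the first player wins.

First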